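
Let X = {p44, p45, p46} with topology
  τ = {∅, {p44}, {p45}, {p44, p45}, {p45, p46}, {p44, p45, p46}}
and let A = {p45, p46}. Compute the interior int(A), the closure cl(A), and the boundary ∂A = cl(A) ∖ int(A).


int(A) = {p45, p46}, cl(A) = {p45, p46}, ∂A = ∅.

Closed sets in (X, τ) are complements of opens:
  closed(X, τ) = {∅, {p44}, {p46}, {p44, p46}, {p45, p46}, {p44, p45, p46}}.
int(A) = ⋃ {U ∈ τ : U ⊆ A}. Opens contained in A: ∅, {p45}, {p45, p46}.
Taking the union of these: int(A) = {p45, p46}.
cl(A) = ⋂ {C closed : A ⊆ C}. Closed sets containing A: {p45, p46}, {p44, p45, p46}.
Intersecting these: cl(A) = {p45, p46}.
∂A = cl(A) ∖ int(A) = {p45, p46} ∖ {p45, p46} = ∅.


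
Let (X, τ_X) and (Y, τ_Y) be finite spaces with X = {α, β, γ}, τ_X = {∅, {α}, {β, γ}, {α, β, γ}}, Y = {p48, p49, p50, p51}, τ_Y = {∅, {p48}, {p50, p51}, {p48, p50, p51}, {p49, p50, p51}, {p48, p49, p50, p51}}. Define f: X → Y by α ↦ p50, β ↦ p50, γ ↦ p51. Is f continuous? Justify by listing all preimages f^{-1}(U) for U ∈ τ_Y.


f IS continuous.

Compute f^{-1}(U) for each U ∈ τ_Y:
  U = ∅: f^{-1}(U) = ∅ ∈ τ_X ✓.
  U = {p48}: f^{-1}(U) = ∅ ∈ τ_X ✓.
  U = {p50, p51}: f^{-1}(U) = {α, β, γ} ∈ τ_X ✓.
  U = {p48, p50, p51}: f^{-1}(U) = {α, β, γ} ∈ τ_X ✓.
  U = {p49, p50, p51}: f^{-1}(U) = {α, β, γ} ∈ τ_X ✓.
  U = {p48, p49, p50, p51}: f^{-1}(U) = {α, β, γ} ∈ τ_X ✓.
Every preimage lies in τ_X, so f IS continuous.


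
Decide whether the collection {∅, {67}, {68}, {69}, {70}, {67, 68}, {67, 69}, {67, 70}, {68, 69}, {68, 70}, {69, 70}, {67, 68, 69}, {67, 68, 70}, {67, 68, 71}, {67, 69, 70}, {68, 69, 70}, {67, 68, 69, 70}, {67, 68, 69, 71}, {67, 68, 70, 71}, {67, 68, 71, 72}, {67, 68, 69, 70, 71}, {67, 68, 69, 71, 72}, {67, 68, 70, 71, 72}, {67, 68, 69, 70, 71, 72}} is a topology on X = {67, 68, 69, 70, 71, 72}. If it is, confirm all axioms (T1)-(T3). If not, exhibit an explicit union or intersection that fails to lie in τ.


τ IS a topology on X.

Axiom (T1): ∅ ∈ τ? Yes; X ∈ τ? Yes.
Axiom (T2/T3): check pairwise unions and intersections of members of τ.
All pairwise intersections and unions checked — each lies in τ. Therefore τ satisfies (T1), (T2), (T3): it IS a topology on X.


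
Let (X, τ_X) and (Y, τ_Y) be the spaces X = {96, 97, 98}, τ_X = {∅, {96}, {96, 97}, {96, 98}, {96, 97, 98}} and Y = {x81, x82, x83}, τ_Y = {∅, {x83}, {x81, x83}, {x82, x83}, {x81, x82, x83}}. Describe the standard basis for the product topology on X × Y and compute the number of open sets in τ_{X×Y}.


Basis B = {∅ × ∅, {96} × {x83}, {96} × {x81, x83}, {96} × {x82, x83}, {96, 97} × {x83}, {96, 98} × {x83}, {96} × {x81, x82, x83}, {96, 97, 98} × {x83}, {96, 97} × {x81, x83}, {96, 98} × {x81, x83}, {96, 97} × {x82, x83}, {96, 98} × {x82, x83}, {96, 97} × {x81, x82, x83}, {96, 98} × {x81, x82, x83}, {96, 97, 98} × {x81, x83}, {96, 97, 98} × {x82, x83}, {96, 97, 98} × {x81, x82, x83}}; |τ_{X×Y}| = 48.

Enumerate products U × V with U ∈ τ_X, V ∈ τ_Y (deduplicated):
  ∅ × ∅ = {} (∅)
  {96} × {x83} = {(96,x83)}
  {96} × {x81, x83} = {(96,x81), (96,x83)}
  {96} × {x82, x83} = {(96,x82), (96,x83)}
  {96, 97} × {x83} = {(96,x83), (97,x83)}
  {96, 98} × {x83} = {(96,x83), (98,x83)}
  {96} × {x81, x82, x83} = {(96,x81), (96,x82), (96,x83)}
  {96, 97, 98} × {x83} = {(96,x83), (97,x83), (98,x83)}
  {96, 97} × {x81, x83} = {(96,x81), (96,x83), (97,x81), (97,x83)}
  {96, 98} × {x81, x83} = {(96,x81), (96,x83), (98,x81), (98,x83)}
  {96, 97} × {x82, x83} = {(96,x82), (96,x83), (97,x82), (97,x83)}
  {96, 98} × {x82, x83} = {(96,x82), (96,x83), (98,x82), (98,x83)}
  {96, 97} × {x81, x82, x83} = {(96,x81), (96,x82), (96,x83), (97,x81), (97,x82), (97,x83)}
  {96, 98} × {x81, x82, x83} = {(96,x81), (96,x82), (96,x83), (98,x81), (98,x82), (98,x83)}
  {96, 97, 98} × {x81, x83} = {(96,x81), (96,x83), (97,x81), (97,x83), (98,x81), (98,x83)}
  {96, 97, 98} × {x82, x83} = {(96,x82), (96,x83), (97,x82), (97,x83), (98,x82), (98,x83)}
  {96, 97, 98} × {x81, x82, x83} = {(96,x81), (96,x82), (96,x83), (97,x81), (97,x82), (97,x83), (98,x81), (98,x82), (98,x83)}
These 17 distinct sets form the basis B.
Close under arbitrary unions to get τ_{X×Y}; counting gives |τ_{X×Y}| = 48.


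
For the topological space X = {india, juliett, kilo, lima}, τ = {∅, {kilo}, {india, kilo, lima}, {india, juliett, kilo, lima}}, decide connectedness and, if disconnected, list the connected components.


(X, τ) is connected.

Find clopen sets (U ∈ τ with X ∖ U ∈ τ):
  U = ∅, X ∖ U = {india, juliett, kilo, lima} — both open, so U is clopen.
  U = {india, juliett, kilo, lima}, X ∖ U = ∅ — both open, so U is clopen.
Only trivial clopens (∅ and X) exist, so (X, τ) is connected.
Compute connected components by grouping points that agree on all clopens:
  component: {india, juliett, kilo, lima}


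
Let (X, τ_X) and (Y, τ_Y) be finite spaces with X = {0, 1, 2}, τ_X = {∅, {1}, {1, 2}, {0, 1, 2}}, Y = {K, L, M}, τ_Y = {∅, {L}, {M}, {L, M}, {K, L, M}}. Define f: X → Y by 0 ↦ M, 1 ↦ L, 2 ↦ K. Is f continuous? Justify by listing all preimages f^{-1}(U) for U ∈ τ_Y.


f is NOT continuous.

Compute f^{-1}(U) for each U ∈ τ_Y:
  U = ∅: f^{-1}(U) = ∅ ∈ τ_X ✓.
  U = {L}: f^{-1}(U) = {1} ∈ τ_X ✓.
  U = {M}: f^{-1}(U) = {0} ∉ τ_X ✗.
  U = {L, M}: f^{-1}(U) = {0, 1} ∉ τ_X ✗.
  U = {K, L, M}: f^{-1}(U) = {0, 1, 2} ∈ τ_X ✓.
Found U = {M} with f^{-1}(U) = {0} not in τ_X. Therefore f is NOT continuous.


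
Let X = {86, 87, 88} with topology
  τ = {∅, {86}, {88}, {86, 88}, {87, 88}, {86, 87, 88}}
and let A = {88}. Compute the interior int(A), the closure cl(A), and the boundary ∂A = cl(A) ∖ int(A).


int(A) = {88}, cl(A) = {87, 88}, ∂A = {87}.

Closed sets in (X, τ) are complements of opens:
  closed(X, τ) = {∅, {86}, {87}, {86, 87}, {87, 88}, {86, 87, 88}}.
int(A) = ⋃ {U ∈ τ : U ⊆ A}. Opens contained in A: ∅, {88}.
Taking the union of these: int(A) = {88}.
cl(A) = ⋂ {C closed : A ⊆ C}. Closed sets containing A: {87, 88}, {86, 87, 88}.
Intersecting these: cl(A) = {87, 88}.
∂A = cl(A) ∖ int(A) = {87, 88} ∖ {88} = {87}.


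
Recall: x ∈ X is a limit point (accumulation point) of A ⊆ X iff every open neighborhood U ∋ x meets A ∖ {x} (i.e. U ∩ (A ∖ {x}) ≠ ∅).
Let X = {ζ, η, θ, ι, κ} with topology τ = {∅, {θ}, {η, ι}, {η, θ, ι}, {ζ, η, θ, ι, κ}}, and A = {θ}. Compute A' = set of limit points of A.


A' = {ζ, κ}

For each x ∈ X, list the open sets U ∈ τ with x ∈ U, then check whether U ∩ (A ∖ {x}) ≠ ∅ for every such U.
  x = ζ: opens ∋ x are {ζ, η, θ, ι, κ}; each meets A ∖ {ζ}, so x IS a limit point.
  x = η: open {η, ι} ∋ x has {η, ι} ∩ (A ∖ {η}) = ∅, so x is NOT a limit point.
  x = θ: open {θ} ∋ x has {θ} ∩ (A ∖ {θ}) = ∅, so x is NOT a limit point.
  x = ι: open {η, ι} ∋ x has {η, ι} ∩ (A ∖ {ι}) = ∅, so x is NOT a limit point.
  x = κ: opens ∋ x are {ζ, η, θ, ι, κ}; each meets A ∖ {κ}, so x IS a limit point.
Collecting: A' = {ζ, κ}.


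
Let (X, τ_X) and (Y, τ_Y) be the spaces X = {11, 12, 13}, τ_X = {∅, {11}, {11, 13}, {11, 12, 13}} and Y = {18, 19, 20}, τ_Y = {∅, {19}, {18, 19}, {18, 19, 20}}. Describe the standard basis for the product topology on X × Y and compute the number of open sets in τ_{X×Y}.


Basis B = {∅ × ∅, {11} × {19}, {11} × {18, 19}, {11, 13} × {19}, {11} × {18, 19, 20}, {11, 12, 13} × {19}, {11, 13} × {18, 19}, {11, 13} × {18, 19, 20}, {11, 12, 13} × {18, 19}, {11, 12, 13} × {18, 19, 20}}; |τ_{X×Y}| = 20.

Enumerate products U × V with U ∈ τ_X, V ∈ τ_Y (deduplicated):
  ∅ × ∅ = {} (∅)
  {11} × {19} = {(11,19)}
  {11} × {18, 19} = {(11,18), (11,19)}
  {11, 13} × {19} = {(11,19), (13,19)}
  {11} × {18, 19, 20} = {(11,18), (11,19), (11,20)}
  {11, 12, 13} × {19} = {(11,19), (12,19), (13,19)}
  {11, 13} × {18, 19} = {(11,18), (11,19), (13,18), (13,19)}
  {11, 13} × {18, 19, 20} = {(11,18), (11,19), (11,20), (13,18), (13,19), (13,20)}
  {11, 12, 13} × {18, 19} = {(11,18), (11,19), (12,18), (12,19), (13,18), (13,19)}
  {11, 12, 13} × {18, 19, 20} = {(11,18), (11,19), (11,20), (12,18), (12,19), (12,20), (13,18), (13,19), (13,20)}
These 10 distinct sets form the basis B.
Close under arbitrary unions to get τ_{X×Y}; counting gives |τ_{X×Y}| = 20.


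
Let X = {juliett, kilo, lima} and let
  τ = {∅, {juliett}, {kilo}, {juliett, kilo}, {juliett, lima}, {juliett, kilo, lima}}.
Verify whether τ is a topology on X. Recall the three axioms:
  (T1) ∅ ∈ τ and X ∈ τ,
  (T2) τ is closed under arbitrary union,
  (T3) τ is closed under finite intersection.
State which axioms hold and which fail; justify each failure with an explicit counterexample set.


τ IS a topology on X.

Axiom (T1): ∅ ∈ τ? Yes; X ∈ τ? Yes.
Axiom (T2/T3): check pairwise unions and intersections of members of τ.
All pairwise intersections and unions checked — each lies in τ. Therefore τ satisfies (T1), (T2), (T3): it IS a topology on X.


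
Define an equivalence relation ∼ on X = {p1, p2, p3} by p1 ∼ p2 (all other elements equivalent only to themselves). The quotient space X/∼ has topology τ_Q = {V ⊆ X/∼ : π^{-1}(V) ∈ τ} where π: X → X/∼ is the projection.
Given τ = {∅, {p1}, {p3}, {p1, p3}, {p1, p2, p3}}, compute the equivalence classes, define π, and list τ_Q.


X/∼ = {[p1=p2], [p3]}; |τ_Q| = 3.

Equivalence classes: [p1=p2], [p3].
Quotient map π: X → X/∼ sends p1 ↦ [p1=p2], p2 ↦ [p1=p2], p3 ↦ [p3].
For each subset V ⊆ X/∼, compute π^{-1}(V) ⊆ X and check whether π^{-1}(V) ∈ τ. V is open in τ_Q iff π^{-1}(V) ∈ τ.
  V = {}: π^{-1}(V) = ∅ ∈ τ ✓.
  V = {[p1=p2]}: π^{-1}(V) = {p1, p2} ∉ τ ✗.
  V = {[p3]}: π^{-1}(V) = {p3} ∈ τ ✓.
  V = {[p1=p2], [p3]}: π^{-1}(V) = {p1, p2, p3} ∈ τ ✓.
Open sets in the quotient: τ_Q = {{}, {[p3]}, {[p1=p2], [p3]}} (3 elements).


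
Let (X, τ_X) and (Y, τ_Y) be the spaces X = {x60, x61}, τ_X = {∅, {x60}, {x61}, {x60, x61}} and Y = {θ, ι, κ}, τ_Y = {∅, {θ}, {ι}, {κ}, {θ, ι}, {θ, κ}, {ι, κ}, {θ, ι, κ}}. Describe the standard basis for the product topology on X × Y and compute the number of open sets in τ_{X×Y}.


Basis B = {∅ × ∅, {x60} × {θ}, {x60} × {ι}, {x60} × {κ}, {x61} × {θ}, {x61} × {ι}, {x61} × {κ}, {x60} × {θ, ι}, {x60} × {θ, κ}, {x60, x61} × {θ}, {x60} × {ι, κ}, {x60, x61} × {ι}, {x60, x61} × {κ}, {x61} × {θ, ι}, {x61} × {θ, κ}, {x61} × {ι, κ}, {x60} × {θ, ι, κ}, {x61} × {θ, ι, κ}, {x60, x61} × {θ, ι}, {x60, x61} × {θ, κ}, {x60, x61} × {ι, κ}, {x60, x61} × {θ, ι, κ}}; |τ_{X×Y}| = 64.

Enumerate products U × V with U ∈ τ_X, V ∈ τ_Y (deduplicated):
  ∅ × ∅ = {} (∅)
  {x60} × {θ} = {(x60,θ)}
  {x60} × {ι} = {(x60,ι)}
  {x60} × {κ} = {(x60,κ)}
  {x61} × {θ} = {(x61,θ)}
  {x61} × {ι} = {(x61,ι)}
  {x61} × {κ} = {(x61,κ)}
  {x60} × {θ, ι} = {(x60,θ), (x60,ι)}
  {x60} × {θ, κ} = {(x60,θ), (x60,κ)}
  {x60, x61} × {θ} = {(x60,θ), (x61,θ)}
  {x60} × {ι, κ} = {(x60,ι), (x60,κ)}
  {x60, x61} × {ι} = {(x60,ι), (x61,ι)}
  {x60, x61} × {κ} = {(x60,κ), (x61,κ)}
  {x61} × {θ, ι} = {(x61,θ), (x61,ι)}
  {x61} × {θ, κ} = {(x61,θ), (x61,κ)}
  {x61} × {ι, κ} = {(x61,ι), (x61,κ)}
  {x60} × {θ, ι, κ} = {(x60,θ), (x60,ι), (x60,κ)}
  {x61} × {θ, ι, κ} = {(x61,θ), (x61,ι), (x61,κ)}
  {x60, x61} × {θ, ι} = {(x60,θ), (x60,ι), (x61,θ), (x61,ι)}
  {x60, x61} × {θ, κ} = {(x60,θ), (x60,κ), (x61,θ), (x61,κ)}
  {x60, x61} × {ι, κ} = {(x60,ι), (x60,κ), (x61,ι), (x61,κ)}
  {x60, x61} × {θ, ι, κ} = {(x60,θ), (x60,ι), (x60,κ), (x61,θ), (x61,ι), (x61,κ)}
These 22 distinct sets form the basis B.
Close under arbitrary unions to get τ_{X×Y}; counting gives |τ_{X×Y}| = 64.


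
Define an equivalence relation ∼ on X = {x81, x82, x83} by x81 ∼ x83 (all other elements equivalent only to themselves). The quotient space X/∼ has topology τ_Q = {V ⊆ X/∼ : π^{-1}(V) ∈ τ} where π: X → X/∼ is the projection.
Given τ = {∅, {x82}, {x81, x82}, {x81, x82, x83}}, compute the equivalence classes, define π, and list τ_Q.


X/∼ = {[x81=x83], [x82]}; |τ_Q| = 3.

Equivalence classes: [x81=x83], [x82].
Quotient map π: X → X/∼ sends x81 ↦ [x81=x83], x82 ↦ [x82], x83 ↦ [x81=x83].
For each subset V ⊆ X/∼, compute π^{-1}(V) ⊆ X and check whether π^{-1}(V) ∈ τ. V is open in τ_Q iff π^{-1}(V) ∈ τ.
  V = {}: π^{-1}(V) = ∅ ∈ τ ✓.
  V = {[x81=x83]}: π^{-1}(V) = {x81, x83} ∉ τ ✗.
  V = {[x82]}: π^{-1}(V) = {x82} ∈ τ ✓.
  V = {[x81=x83], [x82]}: π^{-1}(V) = {x81, x82, x83} ∈ τ ✓.
Open sets in the quotient: τ_Q = {{}, {[x82]}, {[x81=x83], [x82]}} (3 elements).


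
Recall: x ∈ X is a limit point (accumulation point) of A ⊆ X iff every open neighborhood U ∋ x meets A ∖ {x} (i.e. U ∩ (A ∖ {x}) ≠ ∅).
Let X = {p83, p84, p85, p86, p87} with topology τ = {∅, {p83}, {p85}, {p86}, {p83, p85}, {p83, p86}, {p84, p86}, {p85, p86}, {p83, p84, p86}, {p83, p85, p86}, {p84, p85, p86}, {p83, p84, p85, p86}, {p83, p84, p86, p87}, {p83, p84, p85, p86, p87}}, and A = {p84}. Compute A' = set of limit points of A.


A' = {p87}

For each x ∈ X, list the open sets U ∈ τ with x ∈ U, then check whether U ∩ (A ∖ {x}) ≠ ∅ for every such U.
  x = p83: open {p83} ∋ x has {p83} ∩ (A ∖ {p83}) = ∅, so x is NOT a limit point.
  x = p84: open {p84, p86} ∋ x has {p84, p86} ∩ (A ∖ {p84}) = ∅, so x is NOT a limit point.
  x = p85: open {p85} ∋ x has {p85} ∩ (A ∖ {p85}) = ∅, so x is NOT a limit point.
  x = p86: open {p86} ∋ x has {p86} ∩ (A ∖ {p86}) = ∅, so x is NOT a limit point.
  x = p87: opens ∋ x are {p83, p84, p86, p87}, {p83, p84, p85, p86, p87}; each meets A ∖ {p87}, so x IS a limit point.
Collecting: A' = {p87}.


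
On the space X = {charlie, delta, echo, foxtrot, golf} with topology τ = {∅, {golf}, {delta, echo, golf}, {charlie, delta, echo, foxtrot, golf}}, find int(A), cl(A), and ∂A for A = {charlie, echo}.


int(A) = ∅, cl(A) = {charlie, delta, echo, foxtrot}, ∂A = {charlie, delta, echo, foxtrot}.

Closed sets in (X, τ) are complements of opens:
  closed(X, τ) = {∅, {charlie, foxtrot}, {charlie, delta, echo, foxtrot}, {charlie, delta, echo, foxtrot, golf}}.
int(A) = ⋃ {U ∈ τ : U ⊆ A}. Opens contained in A: ∅.
Taking the union of these: int(A) = ∅.
cl(A) = ⋂ {C closed : A ⊆ C}. Closed sets containing A: {charlie, delta, echo, foxtrot}, {charlie, delta, echo, foxtrot, golf}.
Intersecting these: cl(A) = {charlie, delta, echo, foxtrot}.
∂A = cl(A) ∖ int(A) = {charlie, delta, echo, foxtrot} ∖ ∅ = {charlie, delta, echo, foxtrot}.


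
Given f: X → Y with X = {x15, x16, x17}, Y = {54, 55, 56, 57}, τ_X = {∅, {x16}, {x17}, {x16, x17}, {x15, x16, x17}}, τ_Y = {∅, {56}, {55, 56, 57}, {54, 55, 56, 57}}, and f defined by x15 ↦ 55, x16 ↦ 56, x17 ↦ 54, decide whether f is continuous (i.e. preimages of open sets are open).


f is NOT continuous.

Compute f^{-1}(U) for each U ∈ τ_Y:
  U = ∅: f^{-1}(U) = ∅ ∈ τ_X ✓.
  U = {56}: f^{-1}(U) = {x16} ∈ τ_X ✓.
  U = {55, 56, 57}: f^{-1}(U) = {x15, x16} ∉ τ_X ✗.
  U = {54, 55, 56, 57}: f^{-1}(U) = {x15, x16, x17} ∈ τ_X ✓.
Found U = {55, 56, 57} with f^{-1}(U) = {x15, x16} not in τ_X. Therefore f is NOT continuous.


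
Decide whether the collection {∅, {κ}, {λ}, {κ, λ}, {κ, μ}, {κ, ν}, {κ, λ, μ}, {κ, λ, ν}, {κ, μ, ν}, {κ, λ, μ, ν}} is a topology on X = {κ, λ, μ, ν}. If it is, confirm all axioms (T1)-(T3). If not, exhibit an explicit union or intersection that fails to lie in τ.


τ IS a topology on X.

Axiom (T1): ∅ ∈ τ? Yes; X ∈ τ? Yes.
Axiom (T2/T3): check pairwise unions and intersections of members of τ.
All pairwise intersections and unions checked — each lies in τ. Therefore τ satisfies (T1), (T2), (T3): it IS a topology on X.


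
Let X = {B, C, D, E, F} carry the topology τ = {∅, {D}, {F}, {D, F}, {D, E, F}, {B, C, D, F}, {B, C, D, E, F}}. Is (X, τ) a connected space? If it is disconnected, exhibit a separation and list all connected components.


(X, τ) is connected.

Find clopen sets (U ∈ τ with X ∖ U ∈ τ):
  U = ∅, X ∖ U = {B, C, D, E, F} — both open, so U is clopen.
  U = {B, C, D, E, F}, X ∖ U = ∅ — both open, so U is clopen.
Only trivial clopens (∅ and X) exist, so (X, τ) is connected.
Compute connected components by grouping points that agree on all clopens:
  component: {B, C, D, E, F}


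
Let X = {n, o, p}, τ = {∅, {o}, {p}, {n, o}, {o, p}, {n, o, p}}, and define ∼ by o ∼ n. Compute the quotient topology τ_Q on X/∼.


X/∼ = {[n=o], [p]}; |τ_Q| = 4.

Equivalence classes: [n=o], [p].
Quotient map π: X → X/∼ sends n ↦ [n=o], o ↦ [n=o], p ↦ [p].
For each subset V ⊆ X/∼, compute π^{-1}(V) ⊆ X and check whether π^{-1}(V) ∈ τ. V is open in τ_Q iff π^{-1}(V) ∈ τ.
  V = {}: π^{-1}(V) = ∅ ∈ τ ✓.
  V = {[n=o]}: π^{-1}(V) = {n, o} ∈ τ ✓.
  V = {[p]}: π^{-1}(V) = {p} ∈ τ ✓.
  V = {[n=o], [p]}: π^{-1}(V) = {n, o, p} ∈ τ ✓.
Open sets in the quotient: τ_Q = {{}, {[n=o]}, {[p]}, {[n=o], [p]}} (4 elements).


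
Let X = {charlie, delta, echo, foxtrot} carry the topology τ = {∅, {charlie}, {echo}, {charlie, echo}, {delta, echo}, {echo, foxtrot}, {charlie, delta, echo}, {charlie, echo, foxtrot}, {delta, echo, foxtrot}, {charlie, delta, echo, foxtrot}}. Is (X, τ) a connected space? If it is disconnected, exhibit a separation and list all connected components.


(X, τ) is disconnected; components = [{charlie}, {delta, echo, foxtrot}].

Find clopen sets (U ∈ τ with X ∖ U ∈ τ):
  U = ∅, X ∖ U = {charlie, delta, echo, foxtrot} — both open, so U is clopen.
  U = {charlie}, X ∖ U = {delta, echo, foxtrot} — both open, so U is clopen.
  U = {delta, echo, foxtrot}, X ∖ U = {charlie} — both open, so U is clopen.
  U = {charlie, delta, echo, foxtrot}, X ∖ U = ∅ — both open, so U is clopen.
Nontrivial clopen(s) exist: e.g. {delta, echo, foxtrot}. So (X, τ) is disconnected.
Compute connected components by grouping points that agree on all clopens:
  component: {charlie}
  component: {delta, echo, foxtrot}


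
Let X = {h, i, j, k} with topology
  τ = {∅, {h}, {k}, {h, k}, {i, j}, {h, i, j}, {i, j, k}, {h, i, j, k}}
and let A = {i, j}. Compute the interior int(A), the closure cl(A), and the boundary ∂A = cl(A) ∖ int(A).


int(A) = {i, j}, cl(A) = {i, j}, ∂A = ∅.

Closed sets in (X, τ) are complements of opens:
  closed(X, τ) = {∅, {h}, {k}, {h, k}, {i, j}, {h, i, j}, {i, j, k}, {h, i, j, k}}.
int(A) = ⋃ {U ∈ τ : U ⊆ A}. Opens contained in A: ∅, {i, j}.
Taking the union of these: int(A) = {i, j}.
cl(A) = ⋂ {C closed : A ⊆ C}. Closed sets containing A: {i, j}, {h, i, j}, {i, j, k}, {h, i, j, k}.
Intersecting these: cl(A) = {i, j}.
∂A = cl(A) ∖ int(A) = {i, j} ∖ {i, j} = ∅.


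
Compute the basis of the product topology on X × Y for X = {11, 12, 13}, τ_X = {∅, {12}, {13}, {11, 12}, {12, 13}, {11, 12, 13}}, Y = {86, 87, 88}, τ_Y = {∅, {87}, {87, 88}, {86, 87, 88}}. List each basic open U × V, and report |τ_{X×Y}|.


Basis B = {∅ × ∅, {12} × {87}, {13} × {87}, {11, 12} × {87}, {12} × {87, 88}, {12, 13} × {87}, {13} × {87, 88}, {11, 12, 13} × {87}, {12} × {86, 87, 88}, {13} × {86, 87, 88}, {11, 12} × {87, 88}, {12, 13} × {87, 88}, {11, 12} × {86, 87, 88}, {11, 12, 13} × {87, 88}, {12, 13} × {86, 87, 88}, {11, 12, 13} × {86, 87, 88}}; |τ_{X×Y}| = 40.

Enumerate products U × V with U ∈ τ_X, V ∈ τ_Y (deduplicated):
  ∅ × ∅ = {} (∅)
  {12} × {87} = {(12,87)}
  {13} × {87} = {(13,87)}
  {11, 12} × {87} = {(11,87), (12,87)}
  {12} × {87, 88} = {(12,87), (12,88)}
  {12, 13} × {87} = {(12,87), (13,87)}
  {13} × {87, 88} = {(13,87), (13,88)}
  {11, 12, 13} × {87} = {(11,87), (12,87), (13,87)}
  {12} × {86, 87, 88} = {(12,86), (12,87), (12,88)}
  {13} × {86, 87, 88} = {(13,86), (13,87), (13,88)}
  {11, 12} × {87, 88} = {(11,87), (11,88), (12,87), (12,88)}
  {12, 13} × {87, 88} = {(12,87), (12,88), (13,87), (13,88)}
  {11, 12} × {86, 87, 88} = {(11,86), (11,87), (11,88), (12,86), (12,87), (12,88)}
  {11, 12, 13} × {87, 88} = {(11,87), (11,88), (12,87), (12,88), (13,87), (13,88)}
  {12, 13} × {86, 87, 88} = {(12,86), (12,87), (12,88), (13,86), (13,87), (13,88)}
  {11, 12, 13} × {86, 87, 88} = {(11,86), (11,87), (11,88), (12,86), (12,87), (12,88), (13,86), (13,87), (13,88)}
These 16 distinct sets form the basis B.
Close under arbitrary unions to get τ_{X×Y}; counting gives |τ_{X×Y}| = 40.


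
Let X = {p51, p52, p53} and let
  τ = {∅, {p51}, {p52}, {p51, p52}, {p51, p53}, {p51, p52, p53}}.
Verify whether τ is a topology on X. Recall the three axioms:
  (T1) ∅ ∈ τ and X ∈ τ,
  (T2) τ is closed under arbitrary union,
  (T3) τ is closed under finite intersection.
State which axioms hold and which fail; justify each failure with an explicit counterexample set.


τ IS a topology on X.

Axiom (T1): ∅ ∈ τ? Yes; X ∈ τ? Yes.
Axiom (T2/T3): check pairwise unions and intersections of members of τ.
All pairwise intersections and unions checked — each lies in τ. Therefore τ satisfies (T1), (T2), (T3): it IS a topology on X.


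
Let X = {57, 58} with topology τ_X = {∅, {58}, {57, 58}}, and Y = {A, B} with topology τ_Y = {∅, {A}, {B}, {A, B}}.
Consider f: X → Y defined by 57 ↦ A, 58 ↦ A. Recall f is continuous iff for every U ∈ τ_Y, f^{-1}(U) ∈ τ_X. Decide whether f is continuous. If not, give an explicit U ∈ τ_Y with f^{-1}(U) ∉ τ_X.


f IS continuous.

Compute f^{-1}(U) for each U ∈ τ_Y:
  U = ∅: f^{-1}(U) = ∅ ∈ τ_X ✓.
  U = {A}: f^{-1}(U) = {57, 58} ∈ τ_X ✓.
  U = {B}: f^{-1}(U) = ∅ ∈ τ_X ✓.
  U = {A, B}: f^{-1}(U) = {57, 58} ∈ τ_X ✓.
Every preimage lies in τ_X, so f IS continuous.


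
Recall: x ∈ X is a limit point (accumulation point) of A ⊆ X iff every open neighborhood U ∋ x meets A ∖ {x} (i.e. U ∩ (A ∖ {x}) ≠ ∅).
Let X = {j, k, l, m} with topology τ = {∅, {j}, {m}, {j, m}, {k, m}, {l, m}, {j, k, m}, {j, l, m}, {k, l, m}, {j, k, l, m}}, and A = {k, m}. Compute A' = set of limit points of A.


A' = {k, l}

For each x ∈ X, list the open sets U ∈ τ with x ∈ U, then check whether U ∩ (A ∖ {x}) ≠ ∅ for every such U.
  x = j: open {j} ∋ x has {j} ∩ (A ∖ {j}) = ∅, so x is NOT a limit point.
  x = k: opens ∋ x are {k, m}, {j, k, m}, {k, l, m}, {j, k, l, m}; each meets A ∖ {k}, so x IS a limit point.
  x = l: opens ∋ x are {l, m}, {j, l, m}, {k, l, m}, {j, k, l, m}; each meets A ∖ {l}, so x IS a limit point.
  x = m: open {m} ∋ x has {m} ∩ (A ∖ {m}) = ∅, so x is NOT a limit point.
Collecting: A' = {k, l}.


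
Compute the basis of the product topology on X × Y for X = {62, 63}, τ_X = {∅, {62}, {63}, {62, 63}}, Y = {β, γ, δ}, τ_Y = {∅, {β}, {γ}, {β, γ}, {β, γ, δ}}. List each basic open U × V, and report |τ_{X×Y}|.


Basis B = {∅ × ∅, {62} × {β}, {62} × {γ}, {63} × {β}, {63} × {γ}, {62} × {β, γ}, {62, 63} × {β}, {62, 63} × {γ}, {63} × {β, γ}, {62} × {β, γ, δ}, {63} × {β, γ, δ}, {62, 63} × {β, γ}, {62, 63} × {β, γ, δ}}; |τ_{X×Y}| = 25.

Enumerate products U × V with U ∈ τ_X, V ∈ τ_Y (deduplicated):
  ∅ × ∅ = {} (∅)
  {62} × {β} = {(62,β)}
  {62} × {γ} = {(62,γ)}
  {63} × {β} = {(63,β)}
  {63} × {γ} = {(63,γ)}
  {62} × {β, γ} = {(62,β), (62,γ)}
  {62, 63} × {β} = {(62,β), (63,β)}
  {62, 63} × {γ} = {(62,γ), (63,γ)}
  {63} × {β, γ} = {(63,β), (63,γ)}
  {62} × {β, γ, δ} = {(62,β), (62,γ), (62,δ)}
  {63} × {β, γ, δ} = {(63,β), (63,γ), (63,δ)}
  {62, 63} × {β, γ} = {(62,β), (62,γ), (63,β), (63,γ)}
  {62, 63} × {β, γ, δ} = {(62,β), (62,γ), (62,δ), (63,β), (63,γ), (63,δ)}
These 13 distinct sets form the basis B.
Close under arbitrary unions to get τ_{X×Y}; counting gives |τ_{X×Y}| = 25.


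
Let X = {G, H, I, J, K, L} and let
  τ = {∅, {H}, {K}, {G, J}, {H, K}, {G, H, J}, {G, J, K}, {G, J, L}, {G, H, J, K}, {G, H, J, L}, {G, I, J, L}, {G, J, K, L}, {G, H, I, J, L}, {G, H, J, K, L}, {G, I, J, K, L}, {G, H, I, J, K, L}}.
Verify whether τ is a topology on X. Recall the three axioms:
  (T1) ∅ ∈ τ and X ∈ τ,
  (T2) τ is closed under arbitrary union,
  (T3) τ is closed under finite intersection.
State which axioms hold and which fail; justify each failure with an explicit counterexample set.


τ IS a topology on X.

Axiom (T1): ∅ ∈ τ? Yes; X ∈ τ? Yes.
Axiom (T2/T3): check pairwise unions and intersections of members of τ.
All pairwise intersections and unions checked — each lies in τ. Therefore τ satisfies (T1), (T2), (T3): it IS a topology on X.


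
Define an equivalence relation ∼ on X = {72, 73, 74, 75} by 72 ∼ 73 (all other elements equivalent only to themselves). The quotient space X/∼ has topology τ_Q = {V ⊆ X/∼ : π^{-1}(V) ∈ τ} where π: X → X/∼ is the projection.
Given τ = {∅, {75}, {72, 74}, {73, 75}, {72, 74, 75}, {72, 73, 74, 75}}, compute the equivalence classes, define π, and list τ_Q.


X/∼ = {[72=73], [74], [75]}; |τ_Q| = 3.

Equivalence classes: [72=73], [74], [75].
Quotient map π: X → X/∼ sends 72 ↦ [72=73], 73 ↦ [72=73], 74 ↦ [74], 75 ↦ [75].
For each subset V ⊆ X/∼, compute π^{-1}(V) ⊆ X and check whether π^{-1}(V) ∈ τ. V is open in τ_Q iff π^{-1}(V) ∈ τ.
  V = {}: π^{-1}(V) = ∅ ∈ τ ✓.
  V = {[72=73]}: π^{-1}(V) = {72, 73} ∉ τ ✗.
  V = {[74]}: π^{-1}(V) = {74} ∉ τ ✗.
  V = {[72=73], [74]}: π^{-1}(V) = {72, 73, 74} ∉ τ ✗.
  V = {[75]}: π^{-1}(V) = {75} ∈ τ ✓.
  V = {[72=73], [75]}: π^{-1}(V) = {72, 73, 75} ∉ τ ✗.
  V = {[74], [75]}: π^{-1}(V) = {74, 75} ∉ τ ✗.
  V = {[72=73], [74], [75]}: π^{-1}(V) = {72, 73, 74, 75} ∈ τ ✓.
Open sets in the quotient: τ_Q = {{}, {[75]}, {[72=73], [74], [75]}} (3 elements).


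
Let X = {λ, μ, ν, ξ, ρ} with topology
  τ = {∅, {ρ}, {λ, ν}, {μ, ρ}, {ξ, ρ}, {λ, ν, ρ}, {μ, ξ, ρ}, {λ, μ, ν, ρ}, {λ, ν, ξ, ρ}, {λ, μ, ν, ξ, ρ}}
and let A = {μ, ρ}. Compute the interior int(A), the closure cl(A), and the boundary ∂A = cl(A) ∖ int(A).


int(A) = {μ, ρ}, cl(A) = {μ, ξ, ρ}, ∂A = {ξ}.

Closed sets in (X, τ) are complements of opens:
  closed(X, τ) = {∅, {μ}, {ξ}, {λ, ν}, {μ, ξ}, {λ, μ, ν}, {λ, ν, ξ}, {μ, ξ, ρ}, {λ, μ, ν, ξ}, {λ, μ, ν, ξ, ρ}}.
int(A) = ⋃ {U ∈ τ : U ⊆ A}. Opens contained in A: ∅, {ρ}, {μ, ρ}.
Taking the union of these: int(A) = {μ, ρ}.
cl(A) = ⋂ {C closed : A ⊆ C}. Closed sets containing A: {μ, ξ, ρ}, {λ, μ, ν, ξ, ρ}.
Intersecting these: cl(A) = {μ, ξ, ρ}.
∂A = cl(A) ∖ int(A) = {μ, ξ, ρ} ∖ {μ, ρ} = {ξ}.


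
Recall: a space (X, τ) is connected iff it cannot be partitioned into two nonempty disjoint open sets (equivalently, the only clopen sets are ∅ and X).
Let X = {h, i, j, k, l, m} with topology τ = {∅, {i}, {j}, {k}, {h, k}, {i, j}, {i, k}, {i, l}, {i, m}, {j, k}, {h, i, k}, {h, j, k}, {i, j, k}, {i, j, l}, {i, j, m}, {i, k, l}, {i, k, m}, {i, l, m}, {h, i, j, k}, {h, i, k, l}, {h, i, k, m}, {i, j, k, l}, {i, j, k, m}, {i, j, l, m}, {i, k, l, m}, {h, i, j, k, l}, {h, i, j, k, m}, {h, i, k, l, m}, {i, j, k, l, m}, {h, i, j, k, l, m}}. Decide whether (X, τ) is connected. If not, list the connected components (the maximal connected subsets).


(X, τ) is disconnected; components = [{j}, {h, k}, {i, l, m}].

Find clopen sets (U ∈ τ with X ∖ U ∈ τ):
  U = ∅, X ∖ U = {h, i, j, k, l, m} — both open, so U is clopen.
  U = {j}, X ∖ U = {h, i, k, l, m} — both open, so U is clopen.
  U = {h, k}, X ∖ U = {i, j, l, m} — both open, so U is clopen.
  U = {h, j, k}, X ∖ U = {i, l, m} — both open, so U is clopen.
  U = {i, l, m}, X ∖ U = {h, j, k} — both open, so U is clopen.
  U = {i, j, l, m}, X ∖ U = {h, k} — both open, so U is clopen.
  U = {h, i, k, l, m}, X ∖ U = {j} — both open, so U is clopen.
  U = {h, i, j, k, l, m}, X ∖ U = ∅ — both open, so U is clopen.
Nontrivial clopen(s) exist: e.g. {i, j, l, m}. So (X, τ) is disconnected.
Compute connected components by grouping points that agree on all clopens:
  component: {j}
  component: {h, k}
  component: {i, l, m}


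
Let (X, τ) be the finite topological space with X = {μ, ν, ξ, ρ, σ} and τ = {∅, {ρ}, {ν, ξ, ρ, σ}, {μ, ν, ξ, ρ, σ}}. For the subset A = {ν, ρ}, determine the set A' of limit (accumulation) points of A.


A' = {μ, ν, ξ, σ}

For each x ∈ X, list the open sets U ∈ τ with x ∈ U, then check whether U ∩ (A ∖ {x}) ≠ ∅ for every such U.
  x = μ: opens ∋ x are {μ, ν, ξ, ρ, σ}; each meets A ∖ {μ}, so x IS a limit point.
  x = ν: opens ∋ x are {ν, ξ, ρ, σ}, {μ, ν, ξ, ρ, σ}; each meets A ∖ {ν}, so x IS a limit point.
  x = ξ: opens ∋ x are {ν, ξ, ρ, σ}, {μ, ν, ξ, ρ, σ}; each meets A ∖ {ξ}, so x IS a limit point.
  x = ρ: open {ρ} ∋ x has {ρ} ∩ (A ∖ {ρ}) = ∅, so x is NOT a limit point.
  x = σ: opens ∋ x are {ν, ξ, ρ, σ}, {μ, ν, ξ, ρ, σ}; each meets A ∖ {σ}, so x IS a limit point.
Collecting: A' = {μ, ν, ξ, σ}.


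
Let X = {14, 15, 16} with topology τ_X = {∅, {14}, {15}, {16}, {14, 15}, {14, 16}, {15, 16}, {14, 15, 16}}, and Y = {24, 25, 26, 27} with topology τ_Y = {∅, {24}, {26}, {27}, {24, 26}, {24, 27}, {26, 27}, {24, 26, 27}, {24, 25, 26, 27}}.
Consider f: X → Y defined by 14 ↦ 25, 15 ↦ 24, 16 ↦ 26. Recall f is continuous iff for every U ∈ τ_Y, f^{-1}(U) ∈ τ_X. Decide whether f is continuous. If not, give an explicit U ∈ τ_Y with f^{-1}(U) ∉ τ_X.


f IS continuous.

Compute f^{-1}(U) for each U ∈ τ_Y:
  U = ∅: f^{-1}(U) = ∅ ∈ τ_X ✓.
  U = {24}: f^{-1}(U) = {15} ∈ τ_X ✓.
  U = {26}: f^{-1}(U) = {16} ∈ τ_X ✓.
  U = {27}: f^{-1}(U) = ∅ ∈ τ_X ✓.
  U = {24, 26}: f^{-1}(U) = {15, 16} ∈ τ_X ✓.
  U = {24, 27}: f^{-1}(U) = {15} ∈ τ_X ✓.
  U = {26, 27}: f^{-1}(U) = {16} ∈ τ_X ✓.
  U = {24, 26, 27}: f^{-1}(U) = {15, 16} ∈ τ_X ✓.
  U = {24, 25, 26, 27}: f^{-1}(U) = {14, 15, 16} ∈ τ_X ✓.
Every preimage lies in τ_X, so f IS continuous.


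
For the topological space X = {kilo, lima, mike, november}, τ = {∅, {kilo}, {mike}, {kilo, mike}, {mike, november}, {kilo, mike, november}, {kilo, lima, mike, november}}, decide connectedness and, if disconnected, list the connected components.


(X, τ) is connected.

Find clopen sets (U ∈ τ with X ∖ U ∈ τ):
  U = ∅, X ∖ U = {kilo, lima, mike, november} — both open, so U is clopen.
  U = {kilo, lima, mike, november}, X ∖ U = ∅ — both open, so U is clopen.
Only trivial clopens (∅ and X) exist, so (X, τ) is connected.
Compute connected components by grouping points that agree on all clopens:
  component: {kilo, lima, mike, november}


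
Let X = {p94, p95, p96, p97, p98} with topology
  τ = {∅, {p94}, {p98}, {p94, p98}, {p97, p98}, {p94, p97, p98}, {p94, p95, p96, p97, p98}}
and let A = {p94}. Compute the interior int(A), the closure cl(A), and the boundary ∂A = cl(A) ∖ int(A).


int(A) = {p94}, cl(A) = {p94, p95, p96}, ∂A = {p95, p96}.

Closed sets in (X, τ) are complements of opens:
  closed(X, τ) = {∅, {p95, p96}, {p94, p95, p96}, {p95, p96, p97}, {p94, p95, p96, p97}, {p95, p96, p97, p98}, {p94, p95, p96, p97, p98}}.
int(A) = ⋃ {U ∈ τ : U ⊆ A}. Opens contained in A: ∅, {p94}.
Taking the union of these: int(A) = {p94}.
cl(A) = ⋂ {C closed : A ⊆ C}. Closed sets containing A: {p94, p95, p96}, {p94, p95, p96, p97}, {p94, p95, p96, p97, p98}.
Intersecting these: cl(A) = {p94, p95, p96}.
∂A = cl(A) ∖ int(A) = {p94, p95, p96} ∖ {p94} = {p95, p96}.


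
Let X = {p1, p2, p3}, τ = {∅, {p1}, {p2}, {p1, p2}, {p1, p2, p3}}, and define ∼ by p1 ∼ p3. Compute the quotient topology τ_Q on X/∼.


X/∼ = {[p1=p3], [p2]}; |τ_Q| = 3.

Equivalence classes: [p1=p3], [p2].
Quotient map π: X → X/∼ sends p1 ↦ [p1=p3], p2 ↦ [p2], p3 ↦ [p1=p3].
For each subset V ⊆ X/∼, compute π^{-1}(V) ⊆ X and check whether π^{-1}(V) ∈ τ. V is open in τ_Q iff π^{-1}(V) ∈ τ.
  V = {}: π^{-1}(V) = ∅ ∈ τ ✓.
  V = {[p1=p3]}: π^{-1}(V) = {p1, p3} ∉ τ ✗.
  V = {[p2]}: π^{-1}(V) = {p2} ∈ τ ✓.
  V = {[p1=p3], [p2]}: π^{-1}(V) = {p1, p2, p3} ∈ τ ✓.
Open sets in the quotient: τ_Q = {{}, {[p2]}, {[p1=p3], [p2]}} (3 elements).


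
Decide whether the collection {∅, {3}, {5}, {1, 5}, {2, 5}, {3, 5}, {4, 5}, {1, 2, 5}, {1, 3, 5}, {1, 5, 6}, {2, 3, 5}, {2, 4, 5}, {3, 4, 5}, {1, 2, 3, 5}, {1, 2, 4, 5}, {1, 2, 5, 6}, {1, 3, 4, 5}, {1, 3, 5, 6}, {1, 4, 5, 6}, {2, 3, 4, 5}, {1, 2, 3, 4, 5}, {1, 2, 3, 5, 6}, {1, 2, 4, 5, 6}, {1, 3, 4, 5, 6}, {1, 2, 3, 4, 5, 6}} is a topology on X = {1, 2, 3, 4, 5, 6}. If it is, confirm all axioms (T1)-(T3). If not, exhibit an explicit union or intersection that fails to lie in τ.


τ is NOT a topology on X.

Axiom (T1): ∅ ∈ τ? Yes; X ∈ τ? Yes.
Axiom (T2/T3): check pairwise unions and intersections of members of τ.
Counterexample for (T2): {1, 5} ∪ {4, 5} = {1, 4, 5} ∉ τ. Therefore τ is NOT a topology.


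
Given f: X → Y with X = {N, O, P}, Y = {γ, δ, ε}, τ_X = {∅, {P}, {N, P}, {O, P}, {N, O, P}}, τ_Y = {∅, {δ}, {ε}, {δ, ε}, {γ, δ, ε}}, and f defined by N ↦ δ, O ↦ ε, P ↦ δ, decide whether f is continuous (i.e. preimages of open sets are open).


f is NOT continuous.

Compute f^{-1}(U) for each U ∈ τ_Y:
  U = ∅: f^{-1}(U) = ∅ ∈ τ_X ✓.
  U = {δ}: f^{-1}(U) = {N, P} ∈ τ_X ✓.
  U = {ε}: f^{-1}(U) = {O} ∉ τ_X ✗.
  U = {δ, ε}: f^{-1}(U) = {N, O, P} ∈ τ_X ✓.
  U = {γ, δ, ε}: f^{-1}(U) = {N, O, P} ∈ τ_X ✓.
Found U = {ε} with f^{-1}(U) = {O} not in τ_X. Therefore f is NOT continuous.


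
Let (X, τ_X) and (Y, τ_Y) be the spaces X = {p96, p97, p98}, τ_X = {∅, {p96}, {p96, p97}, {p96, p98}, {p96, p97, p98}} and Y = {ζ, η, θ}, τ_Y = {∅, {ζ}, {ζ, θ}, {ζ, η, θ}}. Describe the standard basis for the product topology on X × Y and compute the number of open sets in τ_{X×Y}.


Basis B = {∅ × ∅, {p96} × {ζ}, {p96} × {ζ, θ}, {p96, p97} × {ζ}, {p96, p98} × {ζ}, {p96} × {ζ, η, θ}, {p96, p97, p98} × {ζ}, {p96, p97} × {ζ, θ}, {p96, p98} × {ζ, θ}, {p96, p97} × {ζ, η, θ}, {p96, p98} × {ζ, η, θ}, {p96, p97, p98} × {ζ, θ}, {p96, p97, p98} × {ζ, η, θ}}; |τ_{X×Y}| = 30.

Enumerate products U × V with U ∈ τ_X, V ∈ τ_Y (deduplicated):
  ∅ × ∅ = {} (∅)
  {p96} × {ζ} = {(p96,ζ)}
  {p96} × {ζ, θ} = {(p96,ζ), (p96,θ)}
  {p96, p97} × {ζ} = {(p96,ζ), (p97,ζ)}
  {p96, p98} × {ζ} = {(p96,ζ), (p98,ζ)}
  {p96} × {ζ, η, θ} = {(p96,ζ), (p96,η), (p96,θ)}
  {p96, p97, p98} × {ζ} = {(p96,ζ), (p97,ζ), (p98,ζ)}
  {p96, p97} × {ζ, θ} = {(p96,ζ), (p96,θ), (p97,ζ), (p97,θ)}
  {p96, p98} × {ζ, θ} = {(p96,ζ), (p96,θ), (p98,ζ), (p98,θ)}
  {p96, p97} × {ζ, η, θ} = {(p96,ζ), (p96,η), (p96,θ), (p97,ζ), (p97,η), (p97,θ)}
  {p96, p98} × {ζ, η, θ} = {(p96,ζ), (p96,η), (p96,θ), (p98,ζ), (p98,η), (p98,θ)}
  {p96, p97, p98} × {ζ, θ} = {(p96,ζ), (p96,θ), (p97,ζ), (p97,θ), (p98,ζ), (p98,θ)}
  {p96, p97, p98} × {ζ, η, θ} = {(p96,ζ), (p96,η), (p96,θ), (p97,ζ), (p97,η), (p97,θ), (p98,ζ), (p98,η), (p98,θ)}
These 13 distinct sets form the basis B.
Close under arbitrary unions to get τ_{X×Y}; counting gives |τ_{X×Y}| = 30.


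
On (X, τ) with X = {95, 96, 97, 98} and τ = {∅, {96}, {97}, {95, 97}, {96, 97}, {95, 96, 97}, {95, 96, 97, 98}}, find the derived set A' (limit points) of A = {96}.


A' = {98}

For each x ∈ X, list the open sets U ∈ τ with x ∈ U, then check whether U ∩ (A ∖ {x}) ≠ ∅ for every such U.
  x = 95: open {95, 97} ∋ x has {95, 97} ∩ (A ∖ {95}) = ∅, so x is NOT a limit point.
  x = 96: open {96} ∋ x has {96} ∩ (A ∖ {96}) = ∅, so x is NOT a limit point.
  x = 97: open {97} ∋ x has {97} ∩ (A ∖ {97}) = ∅, so x is NOT a limit point.
  x = 98: opens ∋ x are {95, 96, 97, 98}; each meets A ∖ {98}, so x IS a limit point.
Collecting: A' = {98}.


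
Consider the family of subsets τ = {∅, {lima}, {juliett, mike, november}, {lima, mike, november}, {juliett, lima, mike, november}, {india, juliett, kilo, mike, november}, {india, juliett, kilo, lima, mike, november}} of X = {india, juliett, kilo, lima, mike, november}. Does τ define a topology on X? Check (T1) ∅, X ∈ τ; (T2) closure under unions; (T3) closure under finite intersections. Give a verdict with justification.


τ is NOT a topology on X.

Axiom (T1): ∅ ∈ τ? Yes; X ∈ τ? Yes.
Axiom (T2/T3): check pairwise unions and intersections of members of τ.
Counterexample for (T3): {juliett, mike, november} ∩ {lima, mike, november} = {mike, november} ∉ τ. Therefore τ is NOT a topology.


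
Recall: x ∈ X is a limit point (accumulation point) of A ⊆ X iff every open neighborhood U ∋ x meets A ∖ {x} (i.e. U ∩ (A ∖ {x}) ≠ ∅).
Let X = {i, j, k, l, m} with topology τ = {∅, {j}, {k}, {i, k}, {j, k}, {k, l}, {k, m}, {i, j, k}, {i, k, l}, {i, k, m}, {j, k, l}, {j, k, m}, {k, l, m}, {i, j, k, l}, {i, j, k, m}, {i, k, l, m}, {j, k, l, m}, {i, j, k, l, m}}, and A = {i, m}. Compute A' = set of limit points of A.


A' = ∅

For each x ∈ X, list the open sets U ∈ τ with x ∈ U, then check whether U ∩ (A ∖ {x}) ≠ ∅ for every such U.
  x = i: open {i, k} ∋ x has {i, k} ∩ (A ∖ {i}) = ∅, so x is NOT a limit point.
  x = j: open {j} ∋ x has {j} ∩ (A ∖ {j}) = ∅, so x is NOT a limit point.
  x = k: open {k} ∋ x has {k} ∩ (A ∖ {k}) = ∅, so x is NOT a limit point.
  x = l: open {k, l} ∋ x has {k, l} ∩ (A ∖ {l}) = ∅, so x is NOT a limit point.
  x = m: open {k, m} ∋ x has {k, m} ∩ (A ∖ {m}) = ∅, so x is NOT a limit point.
Collecting: A' = ∅.


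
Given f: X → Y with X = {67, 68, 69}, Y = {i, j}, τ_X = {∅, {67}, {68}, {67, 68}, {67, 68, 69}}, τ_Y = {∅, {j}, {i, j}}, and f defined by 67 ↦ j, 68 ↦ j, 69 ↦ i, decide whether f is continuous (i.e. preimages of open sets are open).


f IS continuous.

Compute f^{-1}(U) for each U ∈ τ_Y:
  U = ∅: f^{-1}(U) = ∅ ∈ τ_X ✓.
  U = {j}: f^{-1}(U) = {67, 68} ∈ τ_X ✓.
  U = {i, j}: f^{-1}(U) = {67, 68, 69} ∈ τ_X ✓.
Every preimage lies in τ_X, so f IS continuous.


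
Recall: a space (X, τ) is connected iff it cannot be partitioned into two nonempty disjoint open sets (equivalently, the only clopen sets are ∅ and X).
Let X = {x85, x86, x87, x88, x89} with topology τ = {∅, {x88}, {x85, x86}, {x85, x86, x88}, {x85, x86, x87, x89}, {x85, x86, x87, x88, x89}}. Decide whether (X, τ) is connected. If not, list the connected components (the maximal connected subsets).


(X, τ) is disconnected; components = [{x88}, {x85, x86, x87, x89}].

Find clopen sets (U ∈ τ with X ∖ U ∈ τ):
  U = ∅, X ∖ U = {x85, x86, x87, x88, x89} — both open, so U is clopen.
  U = {x88}, X ∖ U = {x85, x86, x87, x89} — both open, so U is clopen.
  U = {x85, x86, x87, x89}, X ∖ U = {x88} — both open, so U is clopen.
  U = {x85, x86, x87, x88, x89}, X ∖ U = ∅ — both open, so U is clopen.
Nontrivial clopen(s) exist: e.g. {x88}. So (X, τ) is disconnected.
Compute connected components by grouping points that agree on all clopens:
  component: {x88}
  component: {x85, x86, x87, x89}


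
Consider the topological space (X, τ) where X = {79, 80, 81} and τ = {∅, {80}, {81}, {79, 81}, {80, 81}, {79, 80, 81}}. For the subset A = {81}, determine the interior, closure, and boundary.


int(A) = {81}, cl(A) = {79, 81}, ∂A = {79}.

Closed sets in (X, τ) are complements of opens:
  closed(X, τ) = {∅, {79}, {80}, {79, 80}, {79, 81}, {79, 80, 81}}.
int(A) = ⋃ {U ∈ τ : U ⊆ A}. Opens contained in A: ∅, {81}.
Taking the union of these: int(A) = {81}.
cl(A) = ⋂ {C closed : A ⊆ C}. Closed sets containing A: {79, 81}, {79, 80, 81}.
Intersecting these: cl(A) = {79, 81}.
∂A = cl(A) ∖ int(A) = {79, 81} ∖ {81} = {79}.
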